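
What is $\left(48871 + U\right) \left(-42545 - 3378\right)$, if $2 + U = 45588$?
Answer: $-4337748811$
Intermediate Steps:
$U = 45586$ ($U = -2 + 45588 = 45586$)
$\left(48871 + U\right) \left(-42545 - 3378\right) = \left(48871 + 45586\right) \left(-42545 - 3378\right) = 94457 \left(-45923\right) = -4337748811$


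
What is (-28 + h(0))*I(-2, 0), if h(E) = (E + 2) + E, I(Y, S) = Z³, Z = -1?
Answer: 26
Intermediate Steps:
I(Y, S) = -1 (I(Y, S) = (-1)³ = -1)
h(E) = 2 + 2*E (h(E) = (2 + E) + E = 2 + 2*E)
(-28 + h(0))*I(-2, 0) = (-28 + (2 + 2*0))*(-1) = (-28 + (2 + 0))*(-1) = (-28 + 2)*(-1) = -26*(-1) = 26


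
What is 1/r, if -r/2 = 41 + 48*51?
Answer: -1/4978 ≈ -0.00020088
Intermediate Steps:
r = -4978 (r = -2*(41 + 48*51) = -2*(41 + 2448) = -2*2489 = -4978)
1/r = 1/(-4978) = -1/4978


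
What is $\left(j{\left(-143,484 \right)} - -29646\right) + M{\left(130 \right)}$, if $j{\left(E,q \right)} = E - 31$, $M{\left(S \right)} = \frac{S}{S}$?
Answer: $29473$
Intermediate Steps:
$M{\left(S \right)} = 1$
$j{\left(E,q \right)} = -31 + E$ ($j{\left(E,q \right)} = E - 31 = -31 + E$)
$\left(j{\left(-143,484 \right)} - -29646\right) + M{\left(130 \right)} = \left(\left(-31 - 143\right) - -29646\right) + 1 = \left(-174 + 29646\right) + 1 = 29472 + 1 = 29473$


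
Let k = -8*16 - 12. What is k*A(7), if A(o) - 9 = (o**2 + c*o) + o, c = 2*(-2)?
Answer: -5180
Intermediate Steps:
c = -4
A(o) = 9 + o**2 - 3*o (A(o) = 9 + ((o**2 - 4*o) + o) = 9 + (o**2 - 3*o) = 9 + o**2 - 3*o)
k = -140 (k = -128 - 12 = -140)
k*A(7) = -140*(9 + 7**2 - 3*7) = -140*(9 + 49 - 21) = -140*37 = -5180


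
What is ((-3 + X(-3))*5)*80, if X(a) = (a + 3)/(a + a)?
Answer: -1200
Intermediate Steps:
X(a) = (3 + a)/(2*a) (X(a) = (3 + a)/((2*a)) = (3 + a)*(1/(2*a)) = (3 + a)/(2*a))
((-3 + X(-3))*5)*80 = ((-3 + (1/2)*(3 - 3)/(-3))*5)*80 = ((-3 + (1/2)*(-1/3)*0)*5)*80 = ((-3 + 0)*5)*80 = -3*5*80 = -15*80 = -1200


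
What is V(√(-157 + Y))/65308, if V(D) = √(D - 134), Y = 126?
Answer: √(-134 + I*√31)/65308 ≈ 3.6816e-6 + 0.00017729*I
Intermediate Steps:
V(D) = √(-134 + D)
V(√(-157 + Y))/65308 = √(-134 + √(-157 + 126))/65308 = √(-134 + √(-31))*(1/65308) = √(-134 + I*√31)*(1/65308) = √(-134 + I*√31)/65308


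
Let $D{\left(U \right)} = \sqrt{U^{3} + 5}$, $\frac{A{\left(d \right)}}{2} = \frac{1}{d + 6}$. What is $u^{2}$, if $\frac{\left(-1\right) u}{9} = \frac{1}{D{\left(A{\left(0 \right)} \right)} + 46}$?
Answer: $\frac{31311279}{812136004} - \frac{150903 \sqrt{102}}{406068002} \approx 0.034801$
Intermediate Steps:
$A{\left(d \right)} = \frac{2}{6 + d}$ ($A{\left(d \right)} = \frac{2}{d + 6} = \frac{2}{6 + d}$)
$D{\left(U \right)} = \sqrt{5 + U^{3}}$
$u = - \frac{9}{46 + \frac{2 \sqrt{102}}{9}}$ ($u = - \frac{9}{\sqrt{5 + \left(\frac{2}{6 + 0}\right)^{3}} + 46} = - \frac{9}{\sqrt{5 + \left(\frac{2}{6}\right)^{3}} + 46} = - \frac{9}{\sqrt{5 + \left(2 \cdot \frac{1}{6}\right)^{3}} + 46} = - \frac{9}{\sqrt{5 + \left(\frac{1}{3}\right)^{3}} + 46} = - \frac{9}{\sqrt{5 + \frac{1}{27}} + 46} = - \frac{9}{\sqrt{\frac{136}{27}} + 46} = - \frac{9}{\frac{2 \sqrt{102}}{9} + 46} = - \frac{9}{46 + \frac{2 \sqrt{102}}{9}} \approx -0.18655$)
$u^{2} = \left(- \frac{5589}{28498} + \frac{27 \sqrt{102}}{28498}\right)^{2}$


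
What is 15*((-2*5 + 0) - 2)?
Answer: -180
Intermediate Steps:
15*((-2*5 + 0) - 2) = 15*((-10 + 0) - 2) = 15*(-10 - 2) = 15*(-12) = -180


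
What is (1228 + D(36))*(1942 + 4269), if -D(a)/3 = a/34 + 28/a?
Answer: 387237217/51 ≈ 7.5929e+6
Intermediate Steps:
D(a) = -84/a - 3*a/34 (D(a) = -3*(a/34 + 28/a) = -3*(28/a + a/34) = -84/a - 3*a/34)
(1228 + D(36))*(1942 + 4269) = (1228 + (-84/36 - 3/34*36))*(1942 + 4269) = (1228 + (-84*1/36 - 54/17))*6211 = (1228 + (-7/3 - 54/17))*6211 = (1228 - 281/51)*6211 = (62347/51)*6211 = 387237217/51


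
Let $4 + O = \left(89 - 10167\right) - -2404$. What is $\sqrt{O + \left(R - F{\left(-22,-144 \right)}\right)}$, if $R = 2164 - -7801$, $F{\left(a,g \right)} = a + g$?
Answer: $\sqrt{2453} \approx 49.528$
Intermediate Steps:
$O = -7678$ ($O = -4 + \left(\left(89 - 10167\right) - -2404\right) = -4 + \left(\left(89 - 10167\right) + 2404\right) = -4 + \left(-10078 + 2404\right) = -4 - 7674 = -7678$)
$R = 9965$ ($R = 2164 + 7801 = 9965$)
$\sqrt{O + \left(R - F{\left(-22,-144 \right)}\right)} = \sqrt{-7678 + \left(9965 - \left(-22 - 144\right)\right)} = \sqrt{-7678 + \left(9965 - -166\right)} = \sqrt{-7678 + \left(9965 + 166\right)} = \sqrt{-7678 + 10131} = \sqrt{2453}$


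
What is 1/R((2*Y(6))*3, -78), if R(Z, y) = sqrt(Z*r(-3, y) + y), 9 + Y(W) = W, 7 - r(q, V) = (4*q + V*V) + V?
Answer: sqrt(26922)/53844 ≈ 0.0030473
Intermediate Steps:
r(q, V) = 7 - V - V**2 - 4*q (r(q, V) = 7 - ((4*q + V*V) + V) = 7 - ((4*q + V**2) + V) = 7 - ((V**2 + 4*q) + V) = 7 - (V + V**2 + 4*q) = 7 + (-V - V**2 - 4*q) = 7 - V - V**2 - 4*q)
Y(W) = -9 + W
R(Z, y) = sqrt(y + Z*(19 - y - y**2)) (R(Z, y) = sqrt(Z*(7 - y - y**2 - 4*(-3)) + y) = sqrt(Z*(7 - y - y**2 + 12) + y) = sqrt(Z*(19 - y - y**2) + y) = sqrt(y + Z*(19 - y - y**2)))
1/R((2*Y(6))*3, -78) = 1/(sqrt(-78 - (2*(-9 + 6))*3*(-19 - 78 + (-78)**2))) = 1/(sqrt(-78 - (2*(-3))*3*(-19 - 78 + 6084))) = 1/(sqrt(-78 - 1*(-6*3)*5987)) = 1/(sqrt(-78 - 1*(-18)*5987)) = 1/(sqrt(-78 + 107766)) = 1/(sqrt(107688)) = 1/(2*sqrt(26922)) = sqrt(26922)/53844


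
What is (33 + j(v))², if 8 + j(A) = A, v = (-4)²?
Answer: 1681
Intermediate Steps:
v = 16
j(A) = -8 + A
(33 + j(v))² = (33 + (-8 + 16))² = (33 + 8)² = 41² = 1681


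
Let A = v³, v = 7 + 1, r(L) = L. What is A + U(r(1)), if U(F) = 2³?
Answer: 520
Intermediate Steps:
U(F) = 8
v = 8
A = 512 (A = 8³ = 512)
A + U(r(1)) = 512 + 8 = 520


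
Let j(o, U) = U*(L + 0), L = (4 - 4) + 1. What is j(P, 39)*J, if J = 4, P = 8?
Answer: 156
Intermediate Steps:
L = 1 (L = 0 + 1 = 1)
j(o, U) = U (j(o, U) = U*(1 + 0) = U*1 = U)
j(P, 39)*J = 39*4 = 156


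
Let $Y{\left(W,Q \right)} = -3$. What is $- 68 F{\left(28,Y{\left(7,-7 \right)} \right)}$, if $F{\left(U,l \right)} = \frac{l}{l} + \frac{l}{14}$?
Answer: $- \frac{374}{7} \approx -53.429$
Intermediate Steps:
$F{\left(U,l \right)} = 1 + \frac{l}{14}$ ($F{\left(U,l \right)} = 1 + l \frac{1}{14} = 1 + \frac{l}{14}$)
$- 68 F{\left(28,Y{\left(7,-7 \right)} \right)} = - 68 \left(1 + \frac{1}{14} \left(-3\right)\right) = - 68 \left(1 - \frac{3}{14}\right) = \left(-68\right) \frac{11}{14} = - \frac{374}{7}$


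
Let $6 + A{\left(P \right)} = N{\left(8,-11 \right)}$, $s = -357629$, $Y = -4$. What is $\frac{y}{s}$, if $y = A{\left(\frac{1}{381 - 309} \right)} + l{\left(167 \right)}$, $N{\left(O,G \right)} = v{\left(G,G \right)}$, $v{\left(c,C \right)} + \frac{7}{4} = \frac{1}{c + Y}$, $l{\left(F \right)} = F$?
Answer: $- \frac{9551}{21457740} \approx -0.00044511$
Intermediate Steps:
$v{\left(c,C \right)} = - \frac{7}{4} + \frac{1}{-4 + c}$ ($v{\left(c,C \right)} = - \frac{7}{4} + \frac{1}{c - 4} = - \frac{7}{4} + \frac{1}{-4 + c}$)
$N{\left(O,G \right)} = \frac{32 - 7 G}{4 \left(-4 + G\right)}$
$A{\left(P \right)} = - \frac{469}{60}$ ($A{\left(P \right)} = -6 + \frac{32 - -77}{4 \left(-4 - 11\right)} = -6 + \frac{32 + 77}{4 \left(-15\right)} = -6 + \frac{1}{4} \left(- \frac{1}{15}\right) 109 = -6 - \frac{109}{60} = - \frac{469}{60}$)
$y = \frac{9551}{60}$ ($y = - \frac{469}{60} + 167 = \frac{9551}{60} \approx 159.18$)
$\frac{y}{s} = \frac{9551}{60 \left(-357629\right)} = \frac{9551}{60} \left(- \frac{1}{357629}\right) = - \frac{9551}{21457740}$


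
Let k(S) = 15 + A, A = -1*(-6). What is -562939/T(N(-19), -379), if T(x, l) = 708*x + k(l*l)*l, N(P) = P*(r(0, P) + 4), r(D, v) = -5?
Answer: -562939/5493 ≈ -102.48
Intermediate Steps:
A = 6
k(S) = 21 (k(S) = 15 + 6 = 21)
N(P) = -P (N(P) = P*(-5 + 4) = P*(-1) = -P)
T(x, l) = 21*l + 708*x (T(x, l) = 708*x + 21*l = 21*l + 708*x)
-562939/T(N(-19), -379) = -562939/(21*(-379) + 708*(-1*(-19))) = -562939/(-7959 + 708*19) = -562939/(-7959 + 13452) = -562939/5493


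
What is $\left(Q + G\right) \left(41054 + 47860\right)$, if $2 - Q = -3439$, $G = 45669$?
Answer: $4366566540$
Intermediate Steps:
$Q = 3441$ ($Q = 2 - -3439 = 2 + 3439 = 3441$)
$\left(Q + G\right) \left(41054 + 47860\right) = \left(3441 + 45669\right) \left(41054 + 47860\right) = 49110 \cdot 88914 = 4366566540$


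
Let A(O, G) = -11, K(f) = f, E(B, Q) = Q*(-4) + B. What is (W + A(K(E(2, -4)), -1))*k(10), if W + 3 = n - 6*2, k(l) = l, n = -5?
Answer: -310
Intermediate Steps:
E(B, Q) = B - 4*Q (E(B, Q) = -4*Q + B = B - 4*Q)
W = -20 (W = -3 + (-5 - 6*2) = -3 + (-5 - 12) = -3 - 17 = -20)
(W + A(K(E(2, -4)), -1))*k(10) = (-20 - 11)*10 = -31*10 = -310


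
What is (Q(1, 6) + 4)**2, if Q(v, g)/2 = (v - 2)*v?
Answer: 4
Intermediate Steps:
Q(v, g) = 2*v*(-2 + v) (Q(v, g) = 2*((v - 2)*v) = 2*((-2 + v)*v) = 2*(v*(-2 + v)) = 2*v*(-2 + v))
(Q(1, 6) + 4)**2 = (2*1*(-2 + 1) + 4)**2 = (2*1*(-1) + 4)**2 = (-2 + 4)**2 = 2**2 = 4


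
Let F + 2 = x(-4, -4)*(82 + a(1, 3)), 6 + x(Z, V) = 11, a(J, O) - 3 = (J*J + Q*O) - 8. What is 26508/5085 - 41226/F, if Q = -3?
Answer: -66847322/581385 ≈ -114.98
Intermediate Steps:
a(J, O) = -5 + J² - 3*O (a(J, O) = 3 + ((J*J - 3*O) - 8) = 3 + ((J² - 3*O) - 8) = 3 + (-8 + J² - 3*O) = -5 + J² - 3*O)
x(Z, V) = 5 (x(Z, V) = -6 + 11 = 5)
F = 343 (F = -2 + 5*(82 + (-5 + 1² - 3*3)) = -2 + 5*(82 + (-5 + 1 - 9)) = -2 + 5*(82 - 13) = -2 + 5*69 = -2 + 345 = 343)
26508/5085 - 41226/F = 26508/5085 - 41226/343 = 26508*(1/5085) - 41226*1/343 = 8836/1695 - 41226/343 = -66847322/581385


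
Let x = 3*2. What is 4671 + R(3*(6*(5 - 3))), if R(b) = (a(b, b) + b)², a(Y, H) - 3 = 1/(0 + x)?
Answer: 223381/36 ≈ 6205.0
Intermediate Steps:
x = 6
a(Y, H) = 19/6 (a(Y, H) = 3 + 1/(0 + 6) = 3 + 1/6 = 3 + ⅙ = 19/6)
R(b) = (19/6 + b)²
4671 + R(3*(6*(5 - 3))) = 4671 + (19 + 6*(3*(6*(5 - 3))))²/36 = 4671 + (19 + 6*(3*(6*2)))²/36 = 4671 + (19 + 6*(3*12))²/36 = 4671 + (19 + 6*36)²/36 = 4671 + (19 + 216)²/36 = 4671 + (1/36)*235² = 4671 + (1/36)*55225 = 4671 + 55225/36 = 223381/36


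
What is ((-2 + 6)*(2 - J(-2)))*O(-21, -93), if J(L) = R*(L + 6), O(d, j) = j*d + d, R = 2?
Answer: -46368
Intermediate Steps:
O(d, j) = d + d*j (O(d, j) = d*j + d = d + d*j)
J(L) = 12 + 2*L (J(L) = 2*(L + 6) = 2*(6 + L) = 12 + 2*L)
((-2 + 6)*(2 - J(-2)))*O(-21, -93) = ((-2 + 6)*(2 - (12 + 2*(-2))))*(-21*(1 - 93)) = (4*(2 - (12 - 4)))*(-21*(-92)) = (4*(2 - 1*8))*1932 = (4*(2 - 8))*1932 = (4*(-6))*1932 = -24*1932 = -46368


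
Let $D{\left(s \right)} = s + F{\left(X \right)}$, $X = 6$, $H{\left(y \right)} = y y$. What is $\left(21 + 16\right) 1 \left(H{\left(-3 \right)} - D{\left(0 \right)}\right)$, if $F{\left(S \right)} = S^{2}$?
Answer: $-999$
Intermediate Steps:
$H{\left(y \right)} = y^{2}$
$D{\left(s \right)} = 36 + s$ ($D{\left(s \right)} = s + 6^{2} = s + 36 = 36 + s$)
$\left(21 + 16\right) 1 \left(H{\left(-3 \right)} - D{\left(0 \right)}\right) = \left(21 + 16\right) 1 \left(\left(-3\right)^{2} - \left(36 + 0\right)\right) = 37 \cdot 1 \left(9 - 36\right) = 37 \left(9 - 36\right) = 37 \left(-27\right) = -999$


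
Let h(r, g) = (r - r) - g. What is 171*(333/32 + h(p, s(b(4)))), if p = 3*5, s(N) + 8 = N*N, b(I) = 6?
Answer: -96273/32 ≈ -3008.5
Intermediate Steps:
s(N) = -8 + N**2 (s(N) = -8 + N*N = -8 + N**2)
p = 15
h(r, g) = -g (h(r, g) = 0 - g = -g)
171*(333/32 + h(p, s(b(4)))) = 171*(333/32 - (-8 + 6**2)) = 171*(333*(1/32) - (-8 + 36)) = 171*(333/32 - 1*28) = 171*(333/32 - 28) = 171*(-563/32) = -96273/32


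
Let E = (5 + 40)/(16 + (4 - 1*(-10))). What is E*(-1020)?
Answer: -1530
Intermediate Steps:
E = 3/2 (E = 45/(16 + (4 + 10)) = 45/(16 + 14) = 45/30 = 45*(1/30) = 3/2 ≈ 1.5000)
E*(-1020) = (3/2)*(-1020) = -1530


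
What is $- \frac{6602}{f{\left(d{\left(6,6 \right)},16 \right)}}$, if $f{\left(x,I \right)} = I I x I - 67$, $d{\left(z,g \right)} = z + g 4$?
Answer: $- \frac{6602}{122813} \approx -0.053757$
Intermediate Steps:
$d{\left(z,g \right)} = z + 4 g$
$f{\left(x,I \right)} = -67 + x I^{3}$ ($f{\left(x,I \right)} = I^{2} x I - 67 = x I^{2} I - 67 = x I^{3} - 67 = -67 + x I^{3}$)
$- \frac{6602}{f{\left(d{\left(6,6 \right)},16 \right)}} = - \frac{6602}{-67 + \left(6 + 4 \cdot 6\right) 16^{3}} = - \frac{6602}{-67 + \left(6 + 24\right) 4096} = - \frac{6602}{-67 + 30 \cdot 4096} = - \frac{6602}{-67 + 122880} = - \frac{6602}{122813}$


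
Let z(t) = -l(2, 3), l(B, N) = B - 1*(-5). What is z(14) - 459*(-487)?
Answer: 223526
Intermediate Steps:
l(B, N) = 5 + B (l(B, N) = B + 5 = 5 + B)
z(t) = -7 (z(t) = -(5 + 2) = -1*7 = -7)
z(14) - 459*(-487) = -7 - 459*(-487) = -7 + 223533 = 223526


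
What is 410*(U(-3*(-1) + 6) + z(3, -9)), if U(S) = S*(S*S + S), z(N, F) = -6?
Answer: 329640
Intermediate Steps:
U(S) = S*(S + S²) (U(S) = S*(S² + S) = S*(S + S²))
410*(U(-3*(-1) + 6) + z(3, -9)) = 410*((-3*(-1) + 6)²*(1 + (-3*(-1) + 6)) - 6) = 410*((3 + 6)²*(1 + (3 + 6)) - 6) = 410*(9²*(1 + 9) - 6) = 410*(81*10 - 6) = 410*(810 - 6) = 410*804 = 329640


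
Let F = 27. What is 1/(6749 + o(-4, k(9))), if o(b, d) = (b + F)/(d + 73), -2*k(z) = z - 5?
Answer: 71/479202 ≈ 0.00014816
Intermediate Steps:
k(z) = 5/2 - z/2 (k(z) = -(z - 5)/2 = -(-5 + z)/2 = 5/2 - z/2)
o(b, d) = (27 + b)/(73 + d) (o(b, d) = (b + 27)/(d + 73) = (27 + b)/(73 + d))
1/(6749 + o(-4, k(9))) = 1/(6749 + (27 - 4)/(73 + (5/2 - ½*9))) = 1/(6749 + 23/(73 + (5/2 - 9/2))) = 1/(6749 + 23/(73 - 2)) = 1/(6749 + 23/71) = 1/(479202/71) = 71/479202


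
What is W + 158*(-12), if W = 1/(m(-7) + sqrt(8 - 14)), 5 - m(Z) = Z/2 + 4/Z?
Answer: -32808502/17305 - 196*I*sqrt(6)/17305 ≈ -1895.9 - 0.027743*I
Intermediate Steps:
m(Z) = 5 - 4/Z - Z/2 (m(Z) = 5 - (Z/2 + 4/Z) = 5 + (-4/Z - Z/2) = 5 - 4/Z - Z/2)
W = 1/(127/14 + I*sqrt(6)) (W = 1/((5 - 4/(-7) - 1/2*(-7)) + sqrt(8 - 14)) = 1/((5 - 4*(-1/7) + 7/2) + sqrt(-6)) = 1/((5 + 4/7 + 7/2) + I*sqrt(6)) = 1/(127/14 + I*sqrt(6)) ≈ 0.10274 - 0.027743*I)
W + 158*(-12) = (1778/17305 - 196*I*sqrt(6)/17305) + 158*(-12) = (1778/17305 - 196*I*sqrt(6)/17305) - 1896 = -32808502/17305 - 196*I*sqrt(6)/17305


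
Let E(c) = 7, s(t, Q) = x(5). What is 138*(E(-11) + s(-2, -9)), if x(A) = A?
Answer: 1656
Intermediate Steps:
s(t, Q) = 5
138*(E(-11) + s(-2, -9)) = 138*(7 + 5) = 138*12 = 1656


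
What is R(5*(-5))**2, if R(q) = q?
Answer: 625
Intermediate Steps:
R(5*(-5))**2 = (5*(-5))**2 = (-25)**2 = 625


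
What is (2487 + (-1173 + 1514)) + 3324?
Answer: 6152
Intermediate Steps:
(2487 + (-1173 + 1514)) + 3324 = (2487 + 341) + 3324 = 2828 + 3324 = 6152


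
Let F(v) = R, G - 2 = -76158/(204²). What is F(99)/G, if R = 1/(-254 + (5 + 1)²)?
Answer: -1156/42837 ≈ -0.026986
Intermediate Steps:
G = 393/2312 (G = 2 - 76158/(204²) = 2 - 76158/41616 = 2 - 76158*1/41616 = 2 - 4231/2312 = 393/2312 ≈ 0.16998)
R = -1/218 (R = 1/(-254 + 6²) = 1/(-254 + 36) = 1/(-218) = -1/218 ≈ -0.0045872)
F(v) = -1/218
F(99)/G = -1/(218*393/2312) = -1/218*2312/393 = -1156/42837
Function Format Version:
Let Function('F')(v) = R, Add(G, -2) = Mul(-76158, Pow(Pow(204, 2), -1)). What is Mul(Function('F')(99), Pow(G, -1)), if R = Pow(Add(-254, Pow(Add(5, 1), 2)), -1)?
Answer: Rational(-1156, 42837) ≈ -0.026986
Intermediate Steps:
G = Rational(393, 2312) (G = Add(2, Mul(-76158, Pow(Pow(204, 2), -1))) = Add(2, Mul(-76158, Pow(41616, -1))) = Add(2, Mul(-76158, Rational(1, 41616))) = Add(2, Rational(-4231, 2312)) = Rational(393, 2312) ≈ 0.16998)
R = Rational(-1, 218) (R = Pow(Add(-254, Pow(6, 2)), -1) = Pow(Add(-254, 36), -1) = Pow(-218, -1) = Rational(-1, 218) ≈ -0.0045872)
Function('F')(v) = Rational(-1, 218)
Mul(Function('F')(99), Pow(G, -1)) = Mul(Rational(-1, 218), Pow(Rational(393, 2312), -1)) = Mul(Rational(-1, 218), Rational(2312, 393)) = Rational(-1156, 42837)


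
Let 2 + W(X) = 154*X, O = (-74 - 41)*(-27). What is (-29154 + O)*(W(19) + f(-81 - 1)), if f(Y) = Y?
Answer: -74031258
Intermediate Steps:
O = 3105 (O = -115*(-27) = 3105)
W(X) = -2 + 154*X
(-29154 + O)*(W(19) + f(-81 - 1)) = (-29154 + 3105)*((-2 + 154*19) + (-81 - 1)) = -26049*((-2 + 2926) - 82) = -26049*(2924 - 82) = -26049*2842 = -74031258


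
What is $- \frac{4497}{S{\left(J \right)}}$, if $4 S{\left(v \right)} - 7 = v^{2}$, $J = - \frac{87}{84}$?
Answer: $- \frac{14102592}{6329} \approx -2228.3$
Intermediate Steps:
$J = - \frac{29}{28}$ ($J = \left(-87\right) \frac{1}{84} = - \frac{29}{28} \approx -1.0357$)
$S{\left(v \right)} = \frac{7}{4} + \frac{v^{2}}{4}$
$- \frac{4497}{S{\left(J \right)}} = - \frac{4497}{\frac{7}{4} + \frac{\left(- \frac{29}{28}\right)^{2}}{4}} = - \frac{4497}{\frac{7}{4} + \frac{1}{4} \cdot \frac{841}{784}} = - \frac{4497}{\frac{7}{4} + \frac{841}{3136}} = - \frac{4497}{\frac{6329}{3136}} = \left(-4497\right) \frac{3136}{6329} = - \frac{14102592}{6329}$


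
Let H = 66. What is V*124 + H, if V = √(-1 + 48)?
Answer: 66 + 124*√47 ≈ 916.10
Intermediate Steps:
V = √47 ≈ 6.8557
V*124 + H = √47*124 + 66 = 124*√47 + 66 = 66 + 124*√47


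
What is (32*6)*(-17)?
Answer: -3264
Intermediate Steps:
(32*6)*(-17) = 192*(-17) = -3264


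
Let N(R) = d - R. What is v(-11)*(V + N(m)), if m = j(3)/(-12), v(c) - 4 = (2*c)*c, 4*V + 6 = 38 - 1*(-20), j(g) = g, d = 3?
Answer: 7995/2 ≈ 3997.5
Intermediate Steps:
V = 13 (V = -3/2 + (38 - 1*(-20))/4 = -3/2 + (38 + 20)/4 = -3/2 + (¼)*58 = -3/2 + 29/2 = 13)
v(c) = 4 + 2*c² (v(c) = 4 + (2*c)*c = 4 + 2*c²)
m = -¼ (m = 3/(-12) = 3*(-1/12) = -¼ ≈ -0.25000)
N(R) = 3 - R
v(-11)*(V + N(m)) = (4 + 2*(-11)²)*(13 + (3 - 1*(-¼))) = (4 + 2*121)*(13 + (3 + ¼)) = (4 + 242)*(13 + 13/4) = 246*(65/4) = 7995/2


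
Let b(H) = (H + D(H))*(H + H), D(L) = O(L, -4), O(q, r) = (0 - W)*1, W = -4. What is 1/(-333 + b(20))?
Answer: 1/627 ≈ 0.0015949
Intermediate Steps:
O(q, r) = 4 (O(q, r) = (0 - 1*(-4))*1 = (0 + 4)*1 = 4*1 = 4)
D(L) = 4
b(H) = 2*H*(4 + H) (b(H) = (H + 4)*(H + H) = (4 + H)*(2*H) = 2*H*(4 + H))
1/(-333 + b(20)) = 1/(-333 + 2*20*(4 + 20)) = 1/(-333 + 2*20*24) = 1/(-333 + 960) = 1/627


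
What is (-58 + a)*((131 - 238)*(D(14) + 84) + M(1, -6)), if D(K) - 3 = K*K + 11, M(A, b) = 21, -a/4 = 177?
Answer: 24080742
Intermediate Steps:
a = -708 (a = -4*177 = -708)
D(K) = 14 + K² (D(K) = 3 + (K*K + 11) = 3 + (K² + 11) = 3 + (11 + K²) = 14 + K²)
(-58 + a)*((131 - 238)*(D(14) + 84) + M(1, -6)) = (-58 - 708)*((131 - 238)*((14 + 14²) + 84) + 21) = -766*(-107*((14 + 196) + 84) + 21) = -766*(-107*(210 + 84) + 21) = -766*(-107*294 + 21) = -766*(-31458 + 21) = -766*(-31437) = 24080742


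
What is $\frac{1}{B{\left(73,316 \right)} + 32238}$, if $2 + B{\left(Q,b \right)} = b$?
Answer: $\frac{1}{32552} \approx 3.072 \cdot 10^{-5}$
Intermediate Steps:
$B{\left(Q,b \right)} = -2 + b$
$\frac{1}{B{\left(73,316 \right)} + 32238} = \frac{1}{\left(-2 + 316\right) + 32238} = \frac{1}{314 + 32238} = \frac{1}{32552}$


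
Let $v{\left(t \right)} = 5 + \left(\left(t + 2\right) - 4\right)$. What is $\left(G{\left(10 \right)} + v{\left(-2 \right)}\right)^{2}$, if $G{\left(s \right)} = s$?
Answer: $121$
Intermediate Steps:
$v{\left(t \right)} = 3 + t$ ($v{\left(t \right)} = 5 + \left(\left(2 + t\right) - 4\right) = 5 + \left(-2 + t\right) = 3 + t$)
$\left(G{\left(10 \right)} + v{\left(-2 \right)}\right)^{2} = \left(10 + \left(3 - 2\right)\right)^{2} = \left(10 + 1\right)^{2} = 11^{2} = 121$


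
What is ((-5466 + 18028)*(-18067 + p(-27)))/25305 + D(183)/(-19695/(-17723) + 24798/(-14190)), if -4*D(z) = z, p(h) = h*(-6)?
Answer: -4760215872096707/539917278096 ≈ -8816.6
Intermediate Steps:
p(h) = -6*h
D(z) = -z/4
((-5466 + 18028)*(-18067 + p(-27)))/25305 + D(183)/(-19695/(-17723) + 24798/(-14190)) = ((-5466 + 18028)*(-18067 - 6*(-27)))/25305 + (-1/4*183)/(-19695/(-17723) + 24798/(-14190)) = (12562*(-18067 + 162))*(1/25305) - 183/(4*(-19695*(-1/17723) + 24798*(-1/14190))) = (12562*(-17905))*(1/25305) - 183/(4*(19695/17723 - 4133/2365)) = -224922610*1/25305 - 183/(4*(-26670484/41914895)) = -44984522/5061 - 183/4*(-41914895/26670484) = -44984522/5061 + 7670425785/106681936 = -4760215872096707/539917278096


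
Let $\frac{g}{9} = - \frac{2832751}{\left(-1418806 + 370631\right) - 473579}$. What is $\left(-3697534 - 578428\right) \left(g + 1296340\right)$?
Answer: $- \frac{4217672246618994739}{760877} \approx -5.5432 \cdot 10^{12}$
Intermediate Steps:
$g = \frac{25494759}{1521754}$ ($g = 9 \left(- \frac{2832751}{\left(-1418806 + 370631\right) - 473579}\right) = 9 \left(- \frac{2832751}{-1048175 - 473579}\right) = 9 \left(- \frac{2832751}{-1521754}\right) = 9 \left(\left(-2832751\right) \left(- \frac{1}{1521754}\right)\right) = 9 \cdot \frac{2832751}{1521754} = \frac{25494759}{1521754} \approx 16.754$)
$\left(-3697534 - 578428\right) \left(g + 1296340\right) = \left(-3697534 - 578428\right) \left(\frac{25494759}{1521754} + 1296340\right) = \left(-4275962\right) \frac{1972736075119}{1521754} = - \frac{4217672246618994739}{760877}$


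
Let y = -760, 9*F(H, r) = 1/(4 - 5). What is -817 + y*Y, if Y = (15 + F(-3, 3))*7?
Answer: -720233/9 ≈ -80026.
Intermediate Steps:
F(H, r) = -⅑ (F(H, r) = 1/(9*(4 - 5)) = (⅑)/(-1) = (⅑)*(-1) = -⅑)
Y = 938/9 (Y = (15 - ⅑)*7 = (134/9)*7 = 938/9 ≈ 104.22)
-817 + y*Y = -817 - 760*938/9 = -817 - 712880/9 = -720233/9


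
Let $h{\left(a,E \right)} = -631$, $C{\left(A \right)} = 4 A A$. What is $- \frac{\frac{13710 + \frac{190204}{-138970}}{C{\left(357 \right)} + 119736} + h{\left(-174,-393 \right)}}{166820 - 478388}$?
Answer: $- \frac{6900225007343}{3407232172209840} \approx -0.0020252$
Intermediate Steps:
$C{\left(A \right)} = 4 A^{2}$
$- \frac{\frac{13710 + \frac{190204}{-138970}}{C{\left(357 \right)} + 119736} + h{\left(-174,-393 \right)}}{166820 - 478388} = - \frac{\frac{13710 + \frac{190204}{-138970}}{4 \cdot 357^{2} + 119736} - 631}{166820 - 478388} = - \frac{\frac{13710 + 190204 \left(- \frac{1}{138970}\right)}{4 \cdot 127449 + 119736} - 631}{-311568} = - \frac{\left(\frac{13710 - \frac{95102}{69485}}{509796 + 119736} - 631\right) \left(-1\right)}{311568} = - \frac{\left(\frac{952544248}{69485 \cdot 629532} - 631\right) \left(-1\right)}{311568} = - \frac{\left(\frac{952544248}{69485} \cdot \frac{1}{629532} - 631\right) \left(-1\right)}{311568} = - \frac{\left(\frac{238136062}{10935757755} - 631\right) \left(-1\right)}{311568} = - \frac{\left(-6900225007343\right) \left(-1\right)}{10935757755 \cdot 311568} = \left(-1\right) \frac{6900225007343}{3407232172209840} = - \frac{6900225007343}{3407232172209840}$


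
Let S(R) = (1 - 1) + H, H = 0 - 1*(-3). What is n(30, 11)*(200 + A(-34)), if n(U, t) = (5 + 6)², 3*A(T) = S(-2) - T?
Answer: 77077/3 ≈ 25692.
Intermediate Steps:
H = 3 (H = 0 + 3 = 3)
S(R) = 3 (S(R) = (1 - 1) + 3 = 0 + 3 = 3)
A(T) = 1 - T/3 (A(T) = (3 - T)/3 = 1 - T/3)
n(U, t) = 121 (n(U, t) = 11² = 121)
n(30, 11)*(200 + A(-34)) = 121*(200 + (1 - ⅓*(-34))) = 121*(200 + (1 + 34/3)) = 121*(200 + 37/3) = 121*(637/3) = 77077/3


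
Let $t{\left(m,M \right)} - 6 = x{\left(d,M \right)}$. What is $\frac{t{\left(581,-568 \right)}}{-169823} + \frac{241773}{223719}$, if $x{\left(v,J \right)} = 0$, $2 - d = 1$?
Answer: $\frac{13685757955}{12664210579} \approx 1.0807$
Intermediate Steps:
$d = 1$ ($d = 2 - 1 = 1$)
$t{\left(m,M \right)} = 6$ ($t{\left(m,M \right)} = 6 + 0 = 6$)
$\frac{t{\left(581,-568 \right)}}{-169823} + \frac{241773}{223719} = \frac{6}{-169823} + \frac{241773}{223719} = 6 \left(- \frac{1}{169823}\right) + 241773 \cdot \frac{1}{223719} = - \frac{6}{169823} + \frac{80591}{74573} = \frac{13685757955}{12664210579}$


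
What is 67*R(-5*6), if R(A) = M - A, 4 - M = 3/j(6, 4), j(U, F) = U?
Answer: 4489/2 ≈ 2244.5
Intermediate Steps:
M = 7/2 (M = 4 - 3/6 = 4 - 1*½ = 4 - ½ = 7/2 ≈ 3.5000)
R(A) = 7/2 - A
67*R(-5*6) = 67*(7/2 - (-5)*6) = 67*(7/2 - 1*(-30)) = 67*(7/2 + 30) = 67*(67/2) = 4489/2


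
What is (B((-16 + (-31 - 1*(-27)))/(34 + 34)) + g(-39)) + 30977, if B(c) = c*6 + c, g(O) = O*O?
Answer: 552431/17 ≈ 32496.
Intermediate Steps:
g(O) = O**2
B(c) = 7*c (B(c) = 6*c + c = 7*c)
(B((-16 + (-31 - 1*(-27)))/(34 + 34)) + g(-39)) + 30977 = (7*((-16 + (-31 - 1*(-27)))/(34 + 34)) + (-39)**2) + 30977 = (7*((-16 + (-31 + 27))/68) + 1521) + 30977 = (7*((-16 - 4)*(1/68)) + 1521) + 30977 = (7*(-20*1/68) + 1521) + 30977 = (7*(-5/17) + 1521) + 30977 = (-35/17 + 1521) + 30977 = 25822/17 + 30977 = 552431/17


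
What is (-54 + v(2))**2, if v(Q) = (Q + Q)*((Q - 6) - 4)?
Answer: 7396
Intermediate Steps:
v(Q) = 2*Q*(-10 + Q) (v(Q) = (2*Q)*((-6 + Q) - 4) = (2*Q)*(-10 + Q) = 2*Q*(-10 + Q))
(-54 + v(2))**2 = (-54 + 2*2*(-10 + 2))**2 = (-54 + 2*2*(-8))**2 = (-54 - 32)**2 = (-86)**2 = 7396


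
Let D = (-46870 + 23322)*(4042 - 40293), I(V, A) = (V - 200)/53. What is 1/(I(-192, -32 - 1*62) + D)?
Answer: 53/45242842652 ≈ 1.1715e-9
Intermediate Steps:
I(V, A) = -200/53 + V/53 (I(V, A) = (-200 + V)*(1/53) = -200/53 + V/53)
D = 853638548 (D = -23548*(-36251) = 853638548)
1/(I(-192, -32 - 1*62) + D) = 1/((-200/53 + (1/53)*(-192)) + 853638548) = 1/((-200/53 - 192/53) + 853638548) = 1/(-392/53 + 853638548) = 1/(45242842652/53) = 53/45242842652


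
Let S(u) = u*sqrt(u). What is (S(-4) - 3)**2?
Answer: -55 + 48*I ≈ -55.0 + 48.0*I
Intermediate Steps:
S(u) = u**(3/2)
(S(-4) - 3)**2 = ((-4)**(3/2) - 3)**2 = (-8*I - 3)**2 = (-3 - 8*I)**2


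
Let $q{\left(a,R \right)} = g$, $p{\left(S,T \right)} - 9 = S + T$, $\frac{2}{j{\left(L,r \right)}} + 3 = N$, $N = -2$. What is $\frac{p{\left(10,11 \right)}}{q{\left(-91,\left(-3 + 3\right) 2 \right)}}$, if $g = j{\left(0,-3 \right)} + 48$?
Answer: $\frac{75}{119} \approx 0.63025$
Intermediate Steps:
$j{\left(L,r \right)} = - \frac{2}{5}$ ($j{\left(L,r \right)} = \frac{2}{-3 - 2} = \frac{2}{-5} = 2 \left(- \frac{1}{5}\right) = - \frac{2}{5}$)
$p{\left(S,T \right)} = 9 + S + T$ ($p{\left(S,T \right)} = 9 + \left(S + T\right) = 9 + S + T$)
$g = \frac{238}{5}$ ($g = - \frac{2}{5} + 48 = \frac{238}{5} \approx 47.6$)
$q{\left(a,R \right)} = \frac{238}{5}$
$\frac{p{\left(10,11 \right)}}{q{\left(-91,\left(-3 + 3\right) 2 \right)}} = \frac{9 + 10 + 11}{\frac{238}{5}} = 30 \cdot \frac{5}{238} = \frac{75}{119}$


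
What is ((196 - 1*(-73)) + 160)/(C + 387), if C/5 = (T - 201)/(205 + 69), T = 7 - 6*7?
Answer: 4521/4033 ≈ 1.1210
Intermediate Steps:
T = -35 (T = 7 - 42 = -35)
C = -590/137 (C = 5*((-35 - 201)/(205 + 69)) = 5*(-236/274) = 5*(-236*1/274) = 5*(-118/137) = -590/137 ≈ -4.3066)
((196 - 1*(-73)) + 160)/(C + 387) = ((196 - 1*(-73)) + 160)/(-590/137 + 387) = ((196 + 73) + 160)/(52429/137) = (269 + 160)*(137/52429) = 429*(137/52429) = 4521/4033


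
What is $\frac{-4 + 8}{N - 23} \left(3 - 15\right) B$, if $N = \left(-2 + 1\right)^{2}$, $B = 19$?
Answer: $\frac{456}{11} \approx 41.455$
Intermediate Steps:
$N = 1$ ($N = \left(-1\right)^{2} = 1$)
$\frac{-4 + 8}{N - 23} \left(3 - 15\right) B = \frac{-4 + 8}{1 - 23} \left(3 - 15\right) 19 = \frac{4}{-22} \left(-12\right) 19 = 4 \left(- \frac{1}{22}\right) \left(-12\right) 19 = \left(- \frac{2}{11}\right) \left(-12\right) 19 = \frac{24}{11} \cdot 19 = \frac{456}{11}$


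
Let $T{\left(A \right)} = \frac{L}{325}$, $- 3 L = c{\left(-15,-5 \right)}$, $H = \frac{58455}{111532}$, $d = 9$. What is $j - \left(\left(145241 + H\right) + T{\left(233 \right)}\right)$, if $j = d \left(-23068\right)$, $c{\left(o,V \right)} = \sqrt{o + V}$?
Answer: $- \frac{39354459251}{111532} + \frac{2 i \sqrt{5}}{975} \approx -3.5285 \cdot 10^{5} + 0.0045868 i$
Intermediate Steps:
$H = \frac{58455}{111532}$ ($H = 58455 \cdot \frac{1}{111532} = \frac{58455}{111532} \approx 0.52411$)
$c{\left(o,V \right)} = \sqrt{V + o}$
$L = - \frac{2 i \sqrt{5}}{3}$ ($L = - \frac{\sqrt{-5 - 15}}{3} = - \frac{\sqrt{-20}}{3} = - \frac{2 i \sqrt{5}}{3} \approx - 1.4907 i$)
$T{\left(A \right)} = - \frac{2 i \sqrt{5}}{975}$ ($T{\left(A \right)} = \frac{\left(- \frac{2}{3}\right) i \sqrt{5}}{325} = - \frac{2 i \sqrt{5}}{3} \cdot \frac{1}{325} = - \frac{2 i \sqrt{5}}{975}$)
$j = -207612$ ($j = 9 \left(-23068\right) = -207612$)
$j - \left(\left(145241 + H\right) + T{\left(233 \right)}\right) = -207612 - \left(\left(145241 + \frac{58455}{111532}\right) - \frac{2 i \sqrt{5}}{975}\right) = -207612 - \left(\frac{16199077667}{111532} - \frac{2 i \sqrt{5}}{975}\right) = - \frac{39354459251}{111532} + \frac{2 i \sqrt{5}}{975}$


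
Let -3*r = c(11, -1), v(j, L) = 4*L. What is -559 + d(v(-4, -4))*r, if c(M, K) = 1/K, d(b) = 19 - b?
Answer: -1642/3 ≈ -547.33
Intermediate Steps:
r = ⅓ (r = -⅓/(-1) = -⅓*(-1) = ⅓ ≈ 0.33333)
-559 + d(v(-4, -4))*r = -559 + (19 - 4*(-4))*(⅓) = -559 + (19 - 1*(-16))*(⅓) = -559 + (19 + 16)*(⅓) = -559 + 35*(⅓) = -559 + 35/3 = -1642/3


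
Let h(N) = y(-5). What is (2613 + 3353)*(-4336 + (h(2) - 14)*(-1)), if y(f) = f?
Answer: -25755222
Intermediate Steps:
h(N) = -5
(2613 + 3353)*(-4336 + (h(2) - 14)*(-1)) = (2613 + 3353)*(-4336 + (-5 - 14)*(-1)) = 5966*(-4336 - 19*(-1)) = 5966*(-4336 + 19) = 5966*(-4317) = -25755222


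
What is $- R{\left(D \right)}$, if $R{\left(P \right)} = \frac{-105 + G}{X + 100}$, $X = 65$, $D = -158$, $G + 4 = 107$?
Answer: $\frac{2}{165} \approx 0.012121$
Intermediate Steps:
$G = 103$ ($G = -4 + 107 = 103$)
$R{\left(P \right)} = - \frac{2}{165}$ ($R{\left(P \right)} = \frac{-105 + 103}{65 + 100} = - \frac{2}{165}$)
$- R{\left(D \right)} = \left(-1\right) \left(- \frac{2}{165}\right) = \frac{2}{165}$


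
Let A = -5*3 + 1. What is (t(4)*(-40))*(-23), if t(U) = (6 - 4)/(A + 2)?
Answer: -460/3 ≈ -153.33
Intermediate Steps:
A = -14 (A = -15 + 1 = -14)
t(U) = -⅙ (t(U) = (6 - 4)/(-14 + 2) = 2/(-12) = 2*(-1/12) = -⅙)
(t(4)*(-40))*(-23) = -⅙*(-40)*(-23) = (20/3)*(-23) = -460/3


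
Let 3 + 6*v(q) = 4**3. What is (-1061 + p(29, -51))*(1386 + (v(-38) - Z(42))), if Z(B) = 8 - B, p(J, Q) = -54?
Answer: -9567815/6 ≈ -1.5946e+6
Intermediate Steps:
v(q) = 61/6 (v(q) = -1/2 + (1/6)*4**3 = -1/2 + (1/6)*64 = -1/2 + 32/3 = 61/6)
(-1061 + p(29, -51))*(1386 + (v(-38) - Z(42))) = (-1061 - 54)*(1386 + (61/6 - (8 - 1*42))) = -1115*(1386 + (61/6 - (8 - 42))) = -1115*(1386 + (61/6 - 1*(-34))) = -1115*(1386 + (61/6 + 34)) = -1115*(1386 + 265/6) = -1115*8581/6 = -9567815/6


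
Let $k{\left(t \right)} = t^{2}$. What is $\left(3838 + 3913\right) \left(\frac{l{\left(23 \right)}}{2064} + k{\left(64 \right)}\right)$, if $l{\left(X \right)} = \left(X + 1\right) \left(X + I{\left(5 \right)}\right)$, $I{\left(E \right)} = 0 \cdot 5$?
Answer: $\frac{2730514529}{86} \approx 3.175 \cdot 10^{7}$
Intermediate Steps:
$I{\left(E \right)} = 0$
$l{\left(X \right)} = X \left(1 + X\right)$ ($l{\left(X \right)} = \left(X + 1\right) \left(X + 0\right) = \left(1 + X\right) X = X \left(1 + X\right)$)
$\left(3838 + 3913\right) \left(\frac{l{\left(23 \right)}}{2064} + k{\left(64 \right)}\right) = \left(3838 + 3913\right) \left(\frac{23 \left(1 + 23\right)}{2064} + 64^{2}\right) = 7751 \left(23 \cdot 24 \cdot \frac{1}{2064} + 4096\right) = 7751 \left(552 \cdot \frac{1}{2064} + 4096\right) = 7751 \left(\frac{23}{86} + 4096\right) = 7751 \cdot \frac{352279}{86} = \frac{2730514529}{86}$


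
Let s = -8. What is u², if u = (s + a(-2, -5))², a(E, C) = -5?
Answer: 28561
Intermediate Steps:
u = 169 (u = (-8 - 5)² = (-13)² = 169)
u² = 169² = 28561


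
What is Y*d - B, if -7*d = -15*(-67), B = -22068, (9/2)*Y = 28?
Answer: 63524/3 ≈ 21175.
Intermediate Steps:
Y = 56/9 (Y = (2/9)*28 = 56/9 ≈ 6.2222)
d = -1005/7 (d = -(-15)*(-67)/7 = -1/7*1005 = -1005/7 ≈ -143.57)
Y*d - B = (56/9)*(-1005/7) - 1*(-22068) = -2680/3 + 22068 = 63524/3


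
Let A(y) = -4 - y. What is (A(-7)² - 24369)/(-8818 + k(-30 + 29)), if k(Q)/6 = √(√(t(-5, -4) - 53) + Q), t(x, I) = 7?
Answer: 24360/(8818 - 6*√(-1 + I*√46)) ≈ 2.7657 + 0.003734*I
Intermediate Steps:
k(Q) = 6*√(Q + I*√46) (k(Q) = 6*√(√(7 - 53) + Q) = 6*√(√(-46) + Q) = 6*√(I*√46 + Q) = 6*√(Q + I*√46))
(A(-7)² - 24369)/(-8818 + k(-30 + 29)) = ((-4 - 1*(-7))² - 24369)/(-8818 + 6*√((-30 + 29) + I*√46)) = ((-4 + 7)² - 24369)/(-8818 + 6*√(-1 + I*√46)) = (3² - 24369)/(-8818 + 6*√(-1 + I*√46)) = (9 - 24369)/(-8818 + 6*√(-1 + I*√46)) = -24360/(-8818 + 6*√(-1 + I*√46))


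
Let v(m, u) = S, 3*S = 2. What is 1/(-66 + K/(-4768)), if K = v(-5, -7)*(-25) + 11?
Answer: -14304/944047 ≈ -0.015152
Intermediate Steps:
S = ⅔ (S = (⅓)*2 = ⅔ ≈ 0.66667)
v(m, u) = ⅔
K = -17/3 (K = (⅔)*(-25) + 11 = -50/3 + 11 = -17/3 ≈ -5.6667)
1/(-66 + K/(-4768)) = 1/(-66 - 17/3/(-4768)) = 1/(-66 - 17/3*(-1/4768)) = 1/(-66 + 17/14304) = 1/(-944047/14304) = -14304/944047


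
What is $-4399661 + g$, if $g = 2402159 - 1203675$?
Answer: $-3201177$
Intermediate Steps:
$g = 1198484$ ($g = 2402159 - 1203675 = 1198484$)
$-4399661 + g = -4399661 + 1198484 = -3201177$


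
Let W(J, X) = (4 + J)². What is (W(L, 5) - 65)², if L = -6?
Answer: 3721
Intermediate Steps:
(W(L, 5) - 65)² = ((4 - 6)² - 65)² = ((-2)² - 65)² = (4 - 65)² = (-61)² = 3721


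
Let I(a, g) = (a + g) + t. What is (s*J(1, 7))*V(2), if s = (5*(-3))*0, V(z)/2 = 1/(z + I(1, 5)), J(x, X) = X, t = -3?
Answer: 0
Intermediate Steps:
I(a, g) = -3 + a + g (I(a, g) = (a + g) - 3 = -3 + a + g)
V(z) = 2/(3 + z) (V(z) = 2/(z + (-3 + 1 + 5)) = 2/(z + 3) = 2/(3 + z))
s = 0 (s = -15*0 = 0)
(s*J(1, 7))*V(2) = (0*7)*(2/(3 + 2)) = 0*(2/5) = 0*(2*(⅕)) = 0*(⅖) = 0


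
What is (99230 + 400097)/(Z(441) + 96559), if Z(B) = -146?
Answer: 499327/96413 ≈ 5.1790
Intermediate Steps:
(99230 + 400097)/(Z(441) + 96559) = (99230 + 400097)/(-146 + 96559) = 499327/96413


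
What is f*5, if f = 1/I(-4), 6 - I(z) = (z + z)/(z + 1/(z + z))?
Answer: 165/134 ≈ 1.2313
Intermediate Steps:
I(z) = 6 - 2*z/(z + 1/(2*z)) (I(z) = 6 - (z + z)/(z + 1/(z + z)) = 6 - 2*z/(z + 1/(2*z)))
f = 33/134 (f = 1/(2*(3 + 4*(-4)²)/(1 + 2*(-4)²)) = 1/(2*(3 + 4*16)/(1 + 2*16)) = 1/(2*(3 + 64)/(1 + 32)) = 1/(2*67/33) = 1/(2*(1/33)*67) = 1/(134/33) = 33/134 ≈ 0.24627)
f*5 = (33/134)*5 = 165/134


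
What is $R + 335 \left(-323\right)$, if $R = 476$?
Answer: $-107729$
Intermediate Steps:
$R + 335 \left(-323\right) = 476 + 335 \left(-323\right) = 476 - 108205 = -107729$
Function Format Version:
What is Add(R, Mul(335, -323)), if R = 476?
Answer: -107729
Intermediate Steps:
Add(R, Mul(335, -323)) = Add(476, Mul(335, -323)) = Add(476, -108205) = -107729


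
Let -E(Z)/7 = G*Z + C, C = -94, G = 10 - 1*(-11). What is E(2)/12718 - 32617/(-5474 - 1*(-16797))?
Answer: -1215093/426053 ≈ -2.8520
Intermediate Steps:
G = 21 (G = 10 + 11 = 21)
E(Z) = 658 - 147*Z (E(Z) = -7*(21*Z - 94) = -7*(-94 + 21*Z) = 658 - 147*Z)
E(2)/12718 - 32617/(-5474 - 1*(-16797)) = (658 - 147*2)/12718 - 32617/(-5474 - 1*(-16797)) = (658 - 294)*(1/12718) - 32617/(-5474 + 16797) = 364*(1/12718) - 32617/11323 = 182/6359 - 32617*1/11323 = 182/6359 - 193/67 = -1215093/426053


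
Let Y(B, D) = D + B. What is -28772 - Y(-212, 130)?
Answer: -28690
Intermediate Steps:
Y(B, D) = B + D
-28772 - Y(-212, 130) = -28772 - (-212 + 130) = -28772 - 1*(-82) = -28772 + 82 = -28690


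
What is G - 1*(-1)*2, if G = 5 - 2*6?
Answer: -5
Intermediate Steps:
G = -7 (G = 5 - 12 = -7)
G - 1*(-1)*2 = -7 - 1*(-1)*2 = -7 + 1*2 = -7 + 2 = -5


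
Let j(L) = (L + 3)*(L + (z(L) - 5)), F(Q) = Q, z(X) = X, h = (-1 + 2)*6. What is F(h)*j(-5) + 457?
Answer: 637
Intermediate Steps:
h = 6 (h = 1*6 = 6)
j(L) = (-5 + 2*L)*(3 + L) (j(L) = (L + 3)*(L + (L - 5)) = (3 + L)*(L + (-5 + L)) = (3 + L)*(-5 + 2*L) = (-5 + 2*L)*(3 + L))
F(h)*j(-5) + 457 = 6*(-15 - 5 + 2*(-5)²) + 457 = 6*(-15 - 5 + 2*25) + 457 = 6*(-15 - 5 + 50) + 457 = 6*30 + 457 = 180 + 457 = 637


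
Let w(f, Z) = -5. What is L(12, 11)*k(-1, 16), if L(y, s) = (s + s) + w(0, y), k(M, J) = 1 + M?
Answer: 0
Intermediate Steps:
L(y, s) = -5 + 2*s (L(y, s) = (s + s) - 5 = 2*s - 5 = -5 + 2*s)
L(12, 11)*k(-1, 16) = (-5 + 2*11)*(1 - 1) = (-5 + 22)*0 = 17*0 = 0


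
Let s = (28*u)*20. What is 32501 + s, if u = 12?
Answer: 39221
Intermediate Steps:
s = 6720 (s = (28*12)*20 = 336*20 = 6720)
32501 + s = 32501 + 6720 = 39221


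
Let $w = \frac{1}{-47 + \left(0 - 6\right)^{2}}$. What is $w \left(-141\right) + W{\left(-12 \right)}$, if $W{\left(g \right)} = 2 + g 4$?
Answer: $- \frac{365}{11} \approx -33.182$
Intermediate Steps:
$W{\left(g \right)} = 2 + 4 g$
$w = - \frac{1}{11}$ ($w = \frac{1}{-47 + \left(-6\right)^{2}} = \frac{1}{-47 + 36} = \frac{1}{-11} = - \frac{1}{11} \approx -0.090909$)
$w \left(-141\right) + W{\left(-12 \right)} = \left(- \frac{1}{11}\right) \left(-141\right) + \left(2 + 4 \left(-12\right)\right) = \frac{141}{11} + \left(2 - 48\right) = \frac{141}{11} - 46 = - \frac{365}{11}$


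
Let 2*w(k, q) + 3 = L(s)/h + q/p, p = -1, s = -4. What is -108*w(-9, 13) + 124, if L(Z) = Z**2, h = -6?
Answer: 1132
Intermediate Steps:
w(k, q) = -17/6 - q/2 (w(k, q) = -3/2 + ((-4)**2/(-6) + q/(-1))/2 = -3/2 + (16*(-1/6) + q*(-1))/2 = -3/2 + (-8/3 - q)/2 = -3/2 + (-4/3 - q/2) = -17/6 - q/2)
-108*w(-9, 13) + 124 = -108*(-17/6 - 1/2*13) + 124 = -108*(-17/6 - 13/2) + 124 = -108*(-28/3) + 124 = 1008 + 124 = 1132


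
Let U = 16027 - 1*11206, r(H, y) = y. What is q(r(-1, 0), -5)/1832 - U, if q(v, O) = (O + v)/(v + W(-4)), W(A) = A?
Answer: -35328283/7328 ≈ -4821.0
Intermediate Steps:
q(v, O) = (O + v)/(-4 + v) (q(v, O) = (O + v)/(v - 4) = (O + v)/(-4 + v))
U = 4821 (U = 16027 - 11206 = 4821)
q(r(-1, 0), -5)/1832 - U = ((-5 + 0)/(-4 + 0))/1832 - 1*4821 = (-5/(-4))/1832 - 4821 = (-¼*(-5))/1832 - 4821 = (1/1832)*(5/4) - 4821 = 5/7328 - 4821 = -35328283/7328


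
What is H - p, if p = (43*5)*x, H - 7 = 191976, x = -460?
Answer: 290883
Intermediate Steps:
H = 191983 (H = 7 + 191976 = 191983)
p = -98900 (p = (43*5)*(-460) = 215*(-460) = -98900)
H - p = 191983 - 1*(-98900) = 191983 + 98900 = 290883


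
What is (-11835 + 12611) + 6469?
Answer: 7245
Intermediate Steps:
(-11835 + 12611) + 6469 = 776 + 6469 = 7245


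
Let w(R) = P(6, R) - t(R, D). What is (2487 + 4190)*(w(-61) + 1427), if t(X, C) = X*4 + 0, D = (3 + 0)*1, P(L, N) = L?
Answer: 11197329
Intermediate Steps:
D = 3 (D = 3*1 = 3)
t(X, C) = 4*X (t(X, C) = 4*X + 0 = 4*X)
w(R) = 6 - 4*R
(2487 + 4190)*(w(-61) + 1427) = (2487 + 4190)*((6 - 4*(-61)) + 1427) = 6677*((6 + 244) + 1427) = 6677*(250 + 1427) = 6677*1677 = 11197329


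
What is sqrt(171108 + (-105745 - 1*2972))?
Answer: sqrt(62391) ≈ 249.78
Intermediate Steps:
sqrt(171108 + (-105745 - 1*2972)) = sqrt(171108 + (-105745 - 2972)) = sqrt(171108 - 108717) = sqrt(62391)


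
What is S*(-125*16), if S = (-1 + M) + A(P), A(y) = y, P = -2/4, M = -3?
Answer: 9000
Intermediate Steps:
P = -½ (P = -2*¼ = -½ ≈ -0.50000)
S = -9/2 (S = (-1 - 3) - ½ = -4 - ½ = -9/2 ≈ -4.5000)
S*(-125*16) = -(-1125)*16/2 = -9/2*(-2000) = 9000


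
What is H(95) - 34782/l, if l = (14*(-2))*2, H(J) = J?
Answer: 20051/28 ≈ 716.11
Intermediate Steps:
l = -56 (l = -28*2 = -56)
H(95) - 34782/l = 95 - 34782/(-56) = 95 - 34782*(-1/56) = 95 + 17391/28 = 20051/28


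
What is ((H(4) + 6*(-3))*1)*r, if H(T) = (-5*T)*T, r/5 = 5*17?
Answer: -41650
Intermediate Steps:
r = 425 (r = 5*(5*17) = 5*85 = 425)
H(T) = -5*T²
((H(4) + 6*(-3))*1)*r = ((-5*4² + 6*(-3))*1)*425 = ((-5*16 - 18)*1)*425 = ((-80 - 18)*1)*425 = -98*1*425 = -98*425 = -41650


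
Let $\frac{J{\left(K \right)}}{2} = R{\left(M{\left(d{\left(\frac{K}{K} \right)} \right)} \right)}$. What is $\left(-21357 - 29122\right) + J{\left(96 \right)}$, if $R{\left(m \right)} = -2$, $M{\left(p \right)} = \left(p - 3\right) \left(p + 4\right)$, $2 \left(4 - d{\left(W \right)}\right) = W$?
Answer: $-50483$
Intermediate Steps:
$d{\left(W \right)} = 4 - \frac{W}{2}$
$M{\left(p \right)} = \left(-3 + p\right) \left(4 + p\right)$
$J{\left(K \right)} = -4$ ($J{\left(K \right)} = 2 \left(-2\right) = -4$)
$\left(-21357 - 29122\right) + J{\left(96 \right)} = \left(-21357 - 29122\right) - 4 = -50479 - 4 = -50483$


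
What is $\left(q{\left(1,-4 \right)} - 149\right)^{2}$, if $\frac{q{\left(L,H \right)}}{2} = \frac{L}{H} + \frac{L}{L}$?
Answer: $\frac{87025}{4} \approx 21756.0$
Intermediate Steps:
$q{\left(L,H \right)} = 2 + \frac{2 L}{H}$ ($q{\left(L,H \right)} = 2 \left(\frac{L}{H} + \frac{L}{L}\right) = 2 \left(\frac{L}{H} + 1\right) = 2 \left(1 + \frac{L}{H}\right) = 2 + \frac{2 L}{H}$)
$\left(q{\left(1,-4 \right)} - 149\right)^{2} = \left(\left(2 + 2 \cdot 1 \frac{1}{-4}\right) - 149\right)^{2} = \left(\left(2 + 2 \cdot 1 \left(- \frac{1}{4}\right)\right) - 149\right)^{2} = \left(\left(2 - \frac{1}{2}\right) - 149\right)^{2} = \left(\frac{3}{2} - 149\right)^{2} = \left(- \frac{295}{2}\right)^{2} = \frac{87025}{4}$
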